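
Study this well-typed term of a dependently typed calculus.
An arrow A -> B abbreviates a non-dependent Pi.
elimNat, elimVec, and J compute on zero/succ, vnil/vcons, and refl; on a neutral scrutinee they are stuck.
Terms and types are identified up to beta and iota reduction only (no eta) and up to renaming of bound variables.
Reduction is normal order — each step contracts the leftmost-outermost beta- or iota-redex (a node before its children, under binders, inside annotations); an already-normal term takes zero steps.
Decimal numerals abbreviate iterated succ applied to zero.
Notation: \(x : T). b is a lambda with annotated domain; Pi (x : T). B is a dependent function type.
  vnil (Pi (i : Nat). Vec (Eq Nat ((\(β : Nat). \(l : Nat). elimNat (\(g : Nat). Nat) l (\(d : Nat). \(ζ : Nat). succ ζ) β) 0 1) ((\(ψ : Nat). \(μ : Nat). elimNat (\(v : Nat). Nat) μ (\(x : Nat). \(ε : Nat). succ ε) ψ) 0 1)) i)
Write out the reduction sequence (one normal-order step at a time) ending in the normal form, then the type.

reduction (normal order):
  vnil (Pi (i : Nat). Vec (Eq Nat ((\(β : Nat). \(l : Nat). elimNat (\(g : Nat). Nat) l (\(d : Nat). \(ζ : Nat). succ ζ) β) 0 1) ((\(ψ : Nat). \(μ : Nat). elimNat (\(v : Nat). Nat) μ (\(x : Nat). \(ε : Nat). succ ε) ψ) 0 1)) i)
  ~> vnil (Pi (i : Nat). Vec (Eq Nat ((\(β : Nat). elimNat (\(l : Nat). Nat) β (\(g : Nat). \(d : Nat). succ d) 0) 1) ((\(ζ : Nat). \(ψ : Nat). elimNat (\(μ : Nat). Nat) ψ (\(v : Nat). \(x : Nat). succ x) ζ) 0 1)) i)
  ~> vnil (Pi (i : Nat). Vec (Eq Nat (elimNat (\(β : Nat). Nat) 1 (\(l : Nat). \(g : Nat). succ g) 0) ((\(d : Nat). \(ζ : Nat). elimNat (\(ψ : Nat). Nat) ζ (\(μ : Nat). \(v : Nat). succ v) d) 0 1)) i)
  ~> vnil (Pi (i : Nat). Vec (Eq Nat 1 ((\(β : Nat). \(l : Nat). elimNat (\(g : Nat). Nat) l (\(d : Nat). \(ζ : Nat). succ ζ) β) 0 1)) i)
  ~> vnil (Pi (i : Nat). Vec (Eq Nat 1 ((\(β : Nat). elimNat (\(l : Nat). Nat) β (\(g : Nat). \(d : Nat). succ d) 0) 1)) i)
  ~> vnil (Pi (i : Nat). Vec (Eq Nat 1 (elimNat (\(β : Nat). Nat) 1 (\(l : Nat). \(g : Nat). succ g) 0)) i)
  ~> vnil (Pi (i : Nat). Vec (Eq Nat 1 1) i)
the term's type:
  Vec (Pi (i : Nat). Vec (Eq Nat 1 1) i) 0


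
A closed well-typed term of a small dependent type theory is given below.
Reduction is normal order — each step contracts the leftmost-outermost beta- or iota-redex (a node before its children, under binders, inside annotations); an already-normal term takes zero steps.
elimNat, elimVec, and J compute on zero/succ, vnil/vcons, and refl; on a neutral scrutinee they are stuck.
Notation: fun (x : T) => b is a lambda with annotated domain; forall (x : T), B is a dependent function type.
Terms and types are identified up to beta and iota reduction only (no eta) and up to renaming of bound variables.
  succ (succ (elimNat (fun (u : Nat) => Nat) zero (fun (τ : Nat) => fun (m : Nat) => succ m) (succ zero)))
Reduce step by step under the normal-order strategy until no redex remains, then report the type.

reduction (normal order):
  succ (succ (elimNat (fun (u : Nat) => Nat) zero (fun (τ : Nat) => fun (m : Nat) => succ m) (succ zero)))
  ~> succ (succ ((fun (u : Nat) => fun (τ : Nat) => succ τ) zero (elimNat (fun (m : Nat) => Nat) zero (fun (r : Nat) => fun (o : Nat) => succ o) zero)))
  ~> succ (succ ((fun (u : Nat) => succ u) (elimNat (fun (τ : Nat) => Nat) zero (fun (m : Nat) => fun (r : Nat) => succ r) zero)))
  ~> succ (succ (succ (elimNat (fun (u : Nat) => Nat) zero (fun (τ : Nat) => fun (m : Nat) => succ m) zero)))
  ~> succ (succ (succ zero))
type:
  Nat


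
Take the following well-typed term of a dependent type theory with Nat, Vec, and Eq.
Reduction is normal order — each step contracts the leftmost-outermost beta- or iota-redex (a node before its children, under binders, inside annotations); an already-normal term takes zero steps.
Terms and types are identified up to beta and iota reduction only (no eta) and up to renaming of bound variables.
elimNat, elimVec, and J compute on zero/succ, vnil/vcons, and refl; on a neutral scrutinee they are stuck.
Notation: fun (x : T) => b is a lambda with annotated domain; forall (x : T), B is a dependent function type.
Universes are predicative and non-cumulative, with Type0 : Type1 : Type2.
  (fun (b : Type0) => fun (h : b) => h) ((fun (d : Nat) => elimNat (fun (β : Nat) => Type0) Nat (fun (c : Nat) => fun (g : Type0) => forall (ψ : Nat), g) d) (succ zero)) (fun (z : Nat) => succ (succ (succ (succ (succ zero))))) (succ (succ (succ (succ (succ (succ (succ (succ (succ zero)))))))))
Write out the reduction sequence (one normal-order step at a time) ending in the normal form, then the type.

reduction (normal order):
  (fun (b : Type0) => fun (h : b) => h) ((fun (d : Nat) => elimNat (fun (β : Nat) => Type0) Nat (fun (c : Nat) => fun (g : Type0) => forall (ψ : Nat), g) d) (succ zero)) (fun (z : Nat) => succ (succ (succ (succ (succ zero))))) (succ (succ (succ (succ (succ (succ (succ (succ (succ zero)))))))))
  ~> (fun (b : (fun (h : Nat) => elimNat (fun (d : Nat) => Type0) Nat (fun (β : Nat) => fun (c : Type0) => forall (g : Nat), c) h) (succ zero)) => b) (fun (ψ : Nat) => succ (succ (succ (succ (succ zero))))) (succ (succ (succ (succ (succ (succ (succ (succ (succ zero)))))))))
  ~> (fun (b : Nat) => succ (succ (succ (succ (succ zero))))) (succ (succ (succ (succ (succ (succ (succ (succ (succ zero)))))))))
  ~> succ (succ (succ (succ (succ zero))))
type:
  Nat


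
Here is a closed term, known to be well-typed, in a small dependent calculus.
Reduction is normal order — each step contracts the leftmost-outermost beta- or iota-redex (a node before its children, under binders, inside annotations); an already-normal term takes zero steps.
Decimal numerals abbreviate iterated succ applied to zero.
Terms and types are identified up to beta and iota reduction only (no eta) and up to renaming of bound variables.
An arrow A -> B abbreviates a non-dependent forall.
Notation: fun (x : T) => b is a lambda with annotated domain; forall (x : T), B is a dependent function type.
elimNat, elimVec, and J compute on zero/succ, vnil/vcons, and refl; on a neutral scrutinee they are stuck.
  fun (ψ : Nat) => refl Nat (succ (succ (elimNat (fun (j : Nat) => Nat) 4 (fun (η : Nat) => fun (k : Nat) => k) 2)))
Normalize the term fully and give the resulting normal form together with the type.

resulting normal form:
  fun (ψ : Nat) => refl Nat 6
inferred type:
  Nat -> Eq Nat 6 6


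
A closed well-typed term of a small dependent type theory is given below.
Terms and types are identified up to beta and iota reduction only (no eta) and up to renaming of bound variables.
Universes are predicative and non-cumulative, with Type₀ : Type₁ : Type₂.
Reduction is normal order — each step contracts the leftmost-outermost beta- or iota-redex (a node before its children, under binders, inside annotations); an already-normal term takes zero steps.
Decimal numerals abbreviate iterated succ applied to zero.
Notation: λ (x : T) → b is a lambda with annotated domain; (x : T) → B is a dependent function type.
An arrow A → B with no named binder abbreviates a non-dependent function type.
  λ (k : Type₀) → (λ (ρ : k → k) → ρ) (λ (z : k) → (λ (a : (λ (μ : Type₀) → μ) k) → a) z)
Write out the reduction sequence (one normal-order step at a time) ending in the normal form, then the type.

normal-order reduction:
  λ (k : Type₀) → (λ (ρ : k → k) → ρ) (λ (z : k) → (λ (a : (λ (μ : Type₀) → μ) k) → a) z)
  ~> λ (k : Type₀) → λ (ρ : k) → (λ (z : (λ (a : Type₀) → a) k) → z) ρ
  ~> λ (k : Type₀) → λ (ρ : k) → ρ
inferred type:
  (k : Type₀) → k → k


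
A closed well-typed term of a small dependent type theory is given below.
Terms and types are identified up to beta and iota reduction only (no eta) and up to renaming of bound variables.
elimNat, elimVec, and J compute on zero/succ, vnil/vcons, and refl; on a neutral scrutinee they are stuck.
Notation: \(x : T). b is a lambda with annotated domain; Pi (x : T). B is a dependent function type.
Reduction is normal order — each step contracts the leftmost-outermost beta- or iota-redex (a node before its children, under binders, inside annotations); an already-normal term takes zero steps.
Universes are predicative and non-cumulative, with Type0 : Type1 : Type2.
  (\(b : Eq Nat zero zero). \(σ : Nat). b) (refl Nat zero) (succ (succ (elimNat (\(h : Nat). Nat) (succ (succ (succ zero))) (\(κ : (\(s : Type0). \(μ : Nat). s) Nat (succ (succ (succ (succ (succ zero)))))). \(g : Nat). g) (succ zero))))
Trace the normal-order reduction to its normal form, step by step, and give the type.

normal-order reduction:
  (\(b : Eq Nat zero zero). \(σ : Nat). b) (refl Nat zero) (succ (succ (elimNat (\(h : Nat). Nat) (succ (succ (succ zero))) (\(κ : (\(s : Type0). \(μ : Nat). s) Nat (succ (succ (succ (succ (succ zero)))))). \(g : Nat). g) (succ zero))))
  ~> (\(b : Nat). refl Nat zero) (succ (succ (elimNat (\(σ : Nat). Nat) (succ (succ (succ zero))) (\(h : (\(κ : Type0). \(s : Nat). κ) Nat (succ (succ (succ (succ (succ zero)))))). \(μ : Nat). μ) (succ zero))))
  ~> refl Nat zero
inferred type:
  Eq Nat zero zero


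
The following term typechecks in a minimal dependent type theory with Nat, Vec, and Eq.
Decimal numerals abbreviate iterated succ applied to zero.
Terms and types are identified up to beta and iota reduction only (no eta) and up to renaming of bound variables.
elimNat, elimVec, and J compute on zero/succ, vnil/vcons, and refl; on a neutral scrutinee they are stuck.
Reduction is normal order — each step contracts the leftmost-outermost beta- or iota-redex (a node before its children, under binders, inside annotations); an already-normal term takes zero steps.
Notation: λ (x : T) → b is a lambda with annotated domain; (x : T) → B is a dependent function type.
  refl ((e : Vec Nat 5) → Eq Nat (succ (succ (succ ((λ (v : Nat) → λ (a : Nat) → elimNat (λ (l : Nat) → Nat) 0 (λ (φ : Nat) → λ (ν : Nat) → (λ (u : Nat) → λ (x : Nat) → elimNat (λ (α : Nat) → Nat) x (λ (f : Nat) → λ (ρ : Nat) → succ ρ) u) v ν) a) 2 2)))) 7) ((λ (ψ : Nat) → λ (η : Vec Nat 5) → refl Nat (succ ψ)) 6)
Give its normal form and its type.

reduced normal form:
  refl ((e : Vec Nat 5) → Eq Nat 7 7) (λ (v : Vec Nat 5) → refl Nat 7)
inferred type:
  Eq ((e : Vec Nat 5) → Eq Nat 7 7) (λ (v : Vec Nat 5) → refl Nat 7) (λ (a : Vec Nat 5) → refl Nat 7)
observation: normalization takes exactly 28 steps under the normal-order strategy.


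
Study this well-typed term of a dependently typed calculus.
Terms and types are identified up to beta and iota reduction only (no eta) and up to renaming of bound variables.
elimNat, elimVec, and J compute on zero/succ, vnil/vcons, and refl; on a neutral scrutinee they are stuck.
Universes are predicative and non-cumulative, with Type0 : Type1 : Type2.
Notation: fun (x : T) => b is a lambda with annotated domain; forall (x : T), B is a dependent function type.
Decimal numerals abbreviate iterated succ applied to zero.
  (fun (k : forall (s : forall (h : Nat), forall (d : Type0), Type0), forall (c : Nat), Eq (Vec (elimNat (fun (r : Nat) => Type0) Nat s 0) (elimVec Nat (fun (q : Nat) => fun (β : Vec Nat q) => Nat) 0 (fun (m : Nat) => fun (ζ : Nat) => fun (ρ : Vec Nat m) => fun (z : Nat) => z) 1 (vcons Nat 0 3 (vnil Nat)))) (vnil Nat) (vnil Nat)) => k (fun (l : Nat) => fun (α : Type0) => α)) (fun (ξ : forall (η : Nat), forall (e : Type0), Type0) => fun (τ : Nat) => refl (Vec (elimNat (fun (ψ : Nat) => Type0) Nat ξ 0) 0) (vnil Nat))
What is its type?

type:
  forall (k : Nat), Eq (Vec Nat 0) (vnil Nat) (vnil Nat)


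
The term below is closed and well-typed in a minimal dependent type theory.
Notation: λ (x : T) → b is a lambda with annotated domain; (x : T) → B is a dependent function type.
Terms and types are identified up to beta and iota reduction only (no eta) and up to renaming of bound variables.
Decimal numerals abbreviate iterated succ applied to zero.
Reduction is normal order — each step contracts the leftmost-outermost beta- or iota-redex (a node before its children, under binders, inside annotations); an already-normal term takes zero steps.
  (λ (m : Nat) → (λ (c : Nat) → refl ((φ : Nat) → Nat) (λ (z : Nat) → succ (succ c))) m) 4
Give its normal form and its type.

reduced normal form:
  refl ((m : Nat) → Nat) (λ (c : Nat) → 6)
the term's type:
  Eq ((m : Nat) → Nat) (λ (c : Nat) → 6) (λ (φ : Nat) → 6)
observation: normalization takes exactly 2 steps under the normal-order strategy.


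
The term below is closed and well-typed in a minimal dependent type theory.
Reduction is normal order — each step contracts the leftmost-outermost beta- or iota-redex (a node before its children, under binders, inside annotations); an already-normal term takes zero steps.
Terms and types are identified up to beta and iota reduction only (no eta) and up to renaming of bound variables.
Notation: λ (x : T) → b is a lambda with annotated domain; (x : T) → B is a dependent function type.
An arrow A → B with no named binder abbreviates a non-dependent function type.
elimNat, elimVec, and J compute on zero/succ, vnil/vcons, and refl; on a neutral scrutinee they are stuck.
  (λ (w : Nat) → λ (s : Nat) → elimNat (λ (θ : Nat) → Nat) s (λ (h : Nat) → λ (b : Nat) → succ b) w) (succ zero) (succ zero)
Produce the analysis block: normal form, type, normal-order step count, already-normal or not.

normal form:
  succ (succ zero)
the term's type:
  Nat
normal-order step count: 6
started in normal form: no
first redex: a beta-redex


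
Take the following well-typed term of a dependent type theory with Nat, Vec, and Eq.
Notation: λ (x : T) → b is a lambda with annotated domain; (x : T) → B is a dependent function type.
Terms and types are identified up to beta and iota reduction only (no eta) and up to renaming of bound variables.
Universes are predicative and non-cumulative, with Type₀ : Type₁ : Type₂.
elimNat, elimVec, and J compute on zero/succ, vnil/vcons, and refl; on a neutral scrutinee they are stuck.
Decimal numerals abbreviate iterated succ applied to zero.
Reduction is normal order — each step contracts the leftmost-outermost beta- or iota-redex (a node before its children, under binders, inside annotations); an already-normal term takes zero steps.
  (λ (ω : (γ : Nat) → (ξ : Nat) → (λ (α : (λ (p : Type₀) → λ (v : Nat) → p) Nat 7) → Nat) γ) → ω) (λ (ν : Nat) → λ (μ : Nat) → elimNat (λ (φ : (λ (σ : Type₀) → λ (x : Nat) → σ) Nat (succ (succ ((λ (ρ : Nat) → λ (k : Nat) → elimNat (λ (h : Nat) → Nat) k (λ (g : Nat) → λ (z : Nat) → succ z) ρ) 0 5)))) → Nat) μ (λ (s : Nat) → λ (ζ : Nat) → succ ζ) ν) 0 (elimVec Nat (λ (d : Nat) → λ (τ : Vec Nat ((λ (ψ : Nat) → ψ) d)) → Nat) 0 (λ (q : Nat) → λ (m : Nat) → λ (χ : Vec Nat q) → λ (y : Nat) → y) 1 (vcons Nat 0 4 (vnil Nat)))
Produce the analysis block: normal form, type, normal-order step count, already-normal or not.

normal form:
  0
type:
  Nat
steps to reach normal form (normal order): 10
already normal: no
first redex: a beta-redex


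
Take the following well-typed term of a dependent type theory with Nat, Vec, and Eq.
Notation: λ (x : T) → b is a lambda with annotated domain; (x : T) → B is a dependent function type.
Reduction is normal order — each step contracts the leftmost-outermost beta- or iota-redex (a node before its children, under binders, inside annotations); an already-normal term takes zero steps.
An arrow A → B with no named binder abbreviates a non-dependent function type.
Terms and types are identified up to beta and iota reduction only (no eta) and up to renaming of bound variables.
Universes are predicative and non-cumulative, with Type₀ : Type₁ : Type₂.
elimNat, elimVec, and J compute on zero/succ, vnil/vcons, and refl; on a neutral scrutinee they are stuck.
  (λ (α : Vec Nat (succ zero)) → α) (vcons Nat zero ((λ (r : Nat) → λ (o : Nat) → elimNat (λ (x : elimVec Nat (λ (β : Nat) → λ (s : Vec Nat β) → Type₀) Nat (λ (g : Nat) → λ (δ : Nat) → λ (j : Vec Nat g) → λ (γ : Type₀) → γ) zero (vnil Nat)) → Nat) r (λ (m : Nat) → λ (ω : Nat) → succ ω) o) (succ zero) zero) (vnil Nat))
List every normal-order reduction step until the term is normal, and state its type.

reduction (normal order):
  (λ (α : Vec Nat (succ zero)) → α) (vcons Nat zero ((λ (r : Nat) → λ (o : Nat) → elimNat (λ (x : elimVec Nat (λ (β : Nat) → λ (s : Vec Nat β) → Type₀) Nat (λ (g : Nat) → λ (δ : Nat) → λ (j : Vec Nat g) → λ (γ : Type₀) → γ) zero (vnil Nat)) → Nat) r (λ (m : Nat) → λ (ω : Nat) → succ ω) o) (succ zero) zero) (vnil Nat))
  ~> vcons Nat zero ((λ (α : Nat) → λ (r : Nat) → elimNat (λ (o : elimVec Nat (λ (x : Nat) → λ (β : Vec Nat x) → Type₀) Nat (λ (s : Nat) → λ (g : Nat) → λ (δ : Vec Nat s) → λ (j : Type₀) → j) zero (vnil Nat)) → Nat) α (λ (γ : Nat) → λ (m : Nat) → succ m) r) (succ zero) zero) (vnil Nat)
  ~> vcons Nat zero ((λ (α : Nat) → elimNat (λ (r : elimVec Nat (λ (o : Nat) → λ (x : Vec Nat o) → Type₀) Nat (λ (β : Nat) → λ (s : Nat) → λ (g : Vec Nat β) → λ (δ : Type₀) → δ) zero (vnil Nat)) → Nat) (succ zero) (λ (j : Nat) → λ (γ : Nat) → succ γ) α) zero) (vnil Nat)
  ~> vcons Nat zero (elimNat (λ (α : elimVec Nat (λ (r : Nat) → λ (o : Vec Nat r) → Type₀) Nat (λ (x : Nat) → λ (β : Nat) → λ (s : Vec Nat x) → λ (g : Type₀) → g) zero (vnil Nat)) → Nat) (succ zero) (λ (δ : Nat) → λ (j : Nat) → succ j) zero) (vnil Nat)
  ~> vcons Nat zero (succ zero) (vnil Nat)
inferred type:
  Vec Nat (succ zero)


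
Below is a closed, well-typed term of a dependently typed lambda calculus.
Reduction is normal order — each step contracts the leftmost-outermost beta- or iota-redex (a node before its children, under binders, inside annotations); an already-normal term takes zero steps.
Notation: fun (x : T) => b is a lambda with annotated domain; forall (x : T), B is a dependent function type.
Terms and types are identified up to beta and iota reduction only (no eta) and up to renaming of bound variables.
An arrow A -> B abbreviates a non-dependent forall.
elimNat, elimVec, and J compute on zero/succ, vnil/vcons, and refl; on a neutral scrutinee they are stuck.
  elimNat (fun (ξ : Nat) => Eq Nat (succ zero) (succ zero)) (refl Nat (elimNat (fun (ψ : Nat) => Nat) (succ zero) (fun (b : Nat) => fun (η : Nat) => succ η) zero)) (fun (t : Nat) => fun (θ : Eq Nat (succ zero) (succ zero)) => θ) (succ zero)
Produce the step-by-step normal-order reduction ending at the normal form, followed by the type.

normal-order reduction:
  elimNat (fun (ξ : Nat) => Eq Nat (succ zero) (succ zero)) (refl Nat (elimNat (fun (ψ : Nat) => Nat) (succ zero) (fun (b : Nat) => fun (η : Nat) => succ η) zero)) (fun (t : Nat) => fun (θ : Eq Nat (succ zero) (succ zero)) => θ) (succ zero)
  ~> (fun (ξ : Nat) => fun (ψ : Eq Nat (succ zero) (succ zero)) => ψ) zero (elimNat (fun (b : Nat) => Eq Nat (succ zero) (succ zero)) (refl Nat (elimNat (fun (η : Nat) => Nat) (succ zero) (fun (t : Nat) => fun (θ : Nat) => succ θ) zero)) (fun (φ : Nat) => fun (q : Eq Nat (succ zero) (succ zero)) => q) zero)
  ~> (fun (ξ : Eq Nat (succ zero) (succ zero)) => ξ) (elimNat (fun (ψ : Nat) => Eq Nat (succ zero) (succ zero)) (refl Nat (elimNat (fun (b : Nat) => Nat) (succ zero) (fun (η : Nat) => fun (t : Nat) => succ t) zero)) (fun (θ : Nat) => fun (φ : Eq Nat (succ zero) (succ zero)) => φ) zero)
  ~> elimNat (fun (ξ : Nat) => Eq Nat (succ zero) (succ zero)) (refl Nat (elimNat (fun (ψ : Nat) => Nat) (succ zero) (fun (b : Nat) => fun (η : Nat) => succ η) zero)) (fun (t : Nat) => fun (θ : Eq Nat (succ zero) (succ zero)) => θ) zero
  ~> refl Nat (elimNat (fun (ξ : Nat) => Nat) (succ zero) (fun (ψ : Nat) => fun (b : Nat) => succ b) zero)
  ~> refl Nat (succ zero)
inferred type:
  Eq Nat (succ zero) (succ zero)


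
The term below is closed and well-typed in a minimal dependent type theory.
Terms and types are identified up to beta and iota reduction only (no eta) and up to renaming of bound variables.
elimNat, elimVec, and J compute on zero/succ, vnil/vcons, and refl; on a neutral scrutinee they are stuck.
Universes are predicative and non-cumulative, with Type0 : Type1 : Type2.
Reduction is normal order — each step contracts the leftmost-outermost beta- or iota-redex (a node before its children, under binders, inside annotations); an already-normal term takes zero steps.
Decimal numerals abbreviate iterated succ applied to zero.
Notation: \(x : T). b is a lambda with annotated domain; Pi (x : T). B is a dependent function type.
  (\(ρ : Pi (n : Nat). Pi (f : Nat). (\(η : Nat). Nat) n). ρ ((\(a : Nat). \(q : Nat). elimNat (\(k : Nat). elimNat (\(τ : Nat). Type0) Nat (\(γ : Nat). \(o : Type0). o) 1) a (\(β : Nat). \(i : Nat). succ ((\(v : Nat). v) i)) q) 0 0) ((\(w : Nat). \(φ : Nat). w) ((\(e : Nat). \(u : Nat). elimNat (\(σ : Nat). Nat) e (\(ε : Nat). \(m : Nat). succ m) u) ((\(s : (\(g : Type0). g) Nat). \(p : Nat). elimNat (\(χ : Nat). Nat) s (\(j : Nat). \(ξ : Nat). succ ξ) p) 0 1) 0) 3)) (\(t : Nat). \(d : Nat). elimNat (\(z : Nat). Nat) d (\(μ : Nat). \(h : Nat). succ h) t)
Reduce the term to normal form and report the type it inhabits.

normal form:
  1
type:
  Nat


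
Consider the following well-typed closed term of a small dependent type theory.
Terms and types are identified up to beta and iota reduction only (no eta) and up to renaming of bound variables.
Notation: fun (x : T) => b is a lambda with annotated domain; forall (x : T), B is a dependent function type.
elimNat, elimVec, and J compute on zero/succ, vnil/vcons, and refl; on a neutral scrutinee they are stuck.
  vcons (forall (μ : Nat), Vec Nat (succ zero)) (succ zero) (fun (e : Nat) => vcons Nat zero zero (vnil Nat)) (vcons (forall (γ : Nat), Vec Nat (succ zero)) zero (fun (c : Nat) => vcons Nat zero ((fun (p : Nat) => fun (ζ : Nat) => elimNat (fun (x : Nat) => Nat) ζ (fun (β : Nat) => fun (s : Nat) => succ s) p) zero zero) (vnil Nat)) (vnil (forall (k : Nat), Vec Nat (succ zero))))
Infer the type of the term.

type:
  Vec (forall (μ : Nat), Vec Nat (succ zero)) (succ (succ zero))


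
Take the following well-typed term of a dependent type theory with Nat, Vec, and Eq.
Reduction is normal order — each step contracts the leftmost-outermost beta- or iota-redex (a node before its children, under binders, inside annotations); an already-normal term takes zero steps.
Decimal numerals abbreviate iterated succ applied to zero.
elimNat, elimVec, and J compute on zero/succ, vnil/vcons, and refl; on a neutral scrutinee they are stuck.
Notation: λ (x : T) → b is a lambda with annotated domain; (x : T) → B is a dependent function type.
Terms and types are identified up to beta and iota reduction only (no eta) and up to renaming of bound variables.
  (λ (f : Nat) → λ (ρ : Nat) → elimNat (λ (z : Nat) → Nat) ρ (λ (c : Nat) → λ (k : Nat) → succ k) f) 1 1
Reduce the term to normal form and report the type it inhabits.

resulting normal form:
  2
type:
  Nat


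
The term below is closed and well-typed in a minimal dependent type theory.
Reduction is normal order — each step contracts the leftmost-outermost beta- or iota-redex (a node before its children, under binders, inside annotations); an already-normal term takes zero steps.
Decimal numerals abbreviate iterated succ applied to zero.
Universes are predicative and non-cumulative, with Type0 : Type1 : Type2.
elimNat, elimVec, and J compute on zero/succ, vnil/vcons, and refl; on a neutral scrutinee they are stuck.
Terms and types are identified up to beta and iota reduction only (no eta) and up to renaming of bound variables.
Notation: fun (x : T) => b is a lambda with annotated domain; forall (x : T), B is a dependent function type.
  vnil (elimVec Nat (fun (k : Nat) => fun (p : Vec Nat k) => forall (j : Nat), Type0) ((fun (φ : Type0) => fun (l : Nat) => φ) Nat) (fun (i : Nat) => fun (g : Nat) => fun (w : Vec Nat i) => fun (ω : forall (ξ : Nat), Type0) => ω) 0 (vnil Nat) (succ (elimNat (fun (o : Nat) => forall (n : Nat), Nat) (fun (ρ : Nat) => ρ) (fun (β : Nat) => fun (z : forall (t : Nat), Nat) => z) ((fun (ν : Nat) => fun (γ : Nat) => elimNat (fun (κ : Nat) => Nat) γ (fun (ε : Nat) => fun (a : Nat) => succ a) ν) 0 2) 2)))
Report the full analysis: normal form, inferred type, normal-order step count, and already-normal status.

normal form:
  vnil Nat
the term's type:
  Vec Nat 0
steps to reach normal form (normal order): 3
already normal: no
first redex: an elimVec iota-redex


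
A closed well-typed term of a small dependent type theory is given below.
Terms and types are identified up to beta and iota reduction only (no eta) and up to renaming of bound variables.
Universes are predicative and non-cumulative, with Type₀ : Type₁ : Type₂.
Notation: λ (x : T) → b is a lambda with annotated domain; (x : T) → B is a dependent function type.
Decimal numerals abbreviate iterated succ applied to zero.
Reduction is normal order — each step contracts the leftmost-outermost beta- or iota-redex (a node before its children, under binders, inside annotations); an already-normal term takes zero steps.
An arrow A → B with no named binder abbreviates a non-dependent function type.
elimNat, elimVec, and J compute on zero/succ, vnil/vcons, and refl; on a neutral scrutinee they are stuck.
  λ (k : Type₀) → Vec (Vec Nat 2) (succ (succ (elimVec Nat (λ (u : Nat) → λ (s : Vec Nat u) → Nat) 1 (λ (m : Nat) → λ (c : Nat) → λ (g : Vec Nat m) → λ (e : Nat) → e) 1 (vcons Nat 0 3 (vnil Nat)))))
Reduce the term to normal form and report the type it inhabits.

reduced normal form:
  λ (k : Type₀) → Vec (Vec Nat 2) 3
the term's type:
  Type₀ → Type₀


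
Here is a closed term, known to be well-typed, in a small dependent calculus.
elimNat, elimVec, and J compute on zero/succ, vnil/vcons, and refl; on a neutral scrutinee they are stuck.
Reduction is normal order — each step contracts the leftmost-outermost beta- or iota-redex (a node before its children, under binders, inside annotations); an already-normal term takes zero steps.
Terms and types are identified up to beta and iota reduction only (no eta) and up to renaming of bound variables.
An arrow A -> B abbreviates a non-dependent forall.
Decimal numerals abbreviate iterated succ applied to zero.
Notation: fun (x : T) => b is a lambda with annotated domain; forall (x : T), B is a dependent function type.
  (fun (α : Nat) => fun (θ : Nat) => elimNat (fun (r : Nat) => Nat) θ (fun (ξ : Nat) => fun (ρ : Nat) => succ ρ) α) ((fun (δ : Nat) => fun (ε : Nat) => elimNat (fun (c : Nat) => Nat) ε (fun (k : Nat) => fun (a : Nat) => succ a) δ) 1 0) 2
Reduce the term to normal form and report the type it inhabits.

normal form:
  3
inferred type:
  Nat
observation: 12 normal-order steps separate the term from its normal form.


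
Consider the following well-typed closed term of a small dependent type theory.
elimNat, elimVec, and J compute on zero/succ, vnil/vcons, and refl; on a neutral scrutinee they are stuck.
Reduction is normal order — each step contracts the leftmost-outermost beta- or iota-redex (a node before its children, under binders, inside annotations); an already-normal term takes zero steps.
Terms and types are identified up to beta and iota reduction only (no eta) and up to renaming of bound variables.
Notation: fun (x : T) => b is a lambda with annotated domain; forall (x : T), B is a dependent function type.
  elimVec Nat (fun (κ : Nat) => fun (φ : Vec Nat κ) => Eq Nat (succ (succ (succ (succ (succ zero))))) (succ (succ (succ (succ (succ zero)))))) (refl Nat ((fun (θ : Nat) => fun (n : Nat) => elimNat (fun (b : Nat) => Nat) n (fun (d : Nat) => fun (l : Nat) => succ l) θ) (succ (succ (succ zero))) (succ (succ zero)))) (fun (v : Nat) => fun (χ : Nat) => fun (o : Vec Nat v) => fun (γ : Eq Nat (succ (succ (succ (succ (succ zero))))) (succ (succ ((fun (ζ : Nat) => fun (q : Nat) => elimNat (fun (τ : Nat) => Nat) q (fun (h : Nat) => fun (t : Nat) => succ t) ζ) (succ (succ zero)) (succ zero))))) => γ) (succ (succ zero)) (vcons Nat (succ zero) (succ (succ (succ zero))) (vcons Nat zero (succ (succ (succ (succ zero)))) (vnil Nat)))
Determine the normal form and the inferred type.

resulting normal form:
  refl Nat (succ (succ (succ (succ (succ zero)))))
inferred type:
  Eq Nat (succ (succ (succ (succ (succ zero))))) (succ (succ (succ (succ (succ zero)))))
observation: 23 normal-order steps normalize the term, beginning with an elimVec iota-redex.


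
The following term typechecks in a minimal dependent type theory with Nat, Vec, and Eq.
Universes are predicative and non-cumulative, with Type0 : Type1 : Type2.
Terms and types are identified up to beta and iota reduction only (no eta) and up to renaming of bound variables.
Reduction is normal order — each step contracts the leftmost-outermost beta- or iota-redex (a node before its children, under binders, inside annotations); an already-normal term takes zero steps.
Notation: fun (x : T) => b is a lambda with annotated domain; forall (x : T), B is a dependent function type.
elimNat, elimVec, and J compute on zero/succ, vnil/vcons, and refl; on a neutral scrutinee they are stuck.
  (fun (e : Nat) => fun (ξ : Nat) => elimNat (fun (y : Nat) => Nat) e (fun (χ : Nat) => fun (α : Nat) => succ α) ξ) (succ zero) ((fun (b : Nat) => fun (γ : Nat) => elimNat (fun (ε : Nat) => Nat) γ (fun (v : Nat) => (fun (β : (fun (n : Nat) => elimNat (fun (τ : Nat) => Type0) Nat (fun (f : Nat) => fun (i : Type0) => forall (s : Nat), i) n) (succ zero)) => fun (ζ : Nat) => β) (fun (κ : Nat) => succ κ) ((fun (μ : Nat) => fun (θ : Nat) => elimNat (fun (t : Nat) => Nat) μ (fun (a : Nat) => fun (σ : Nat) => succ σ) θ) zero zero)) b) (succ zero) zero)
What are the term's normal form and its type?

resulting normal form:
  succ (succ zero)
inferred type:
  Nat
observation: 14 normal-order steps separate the term from its normal form.


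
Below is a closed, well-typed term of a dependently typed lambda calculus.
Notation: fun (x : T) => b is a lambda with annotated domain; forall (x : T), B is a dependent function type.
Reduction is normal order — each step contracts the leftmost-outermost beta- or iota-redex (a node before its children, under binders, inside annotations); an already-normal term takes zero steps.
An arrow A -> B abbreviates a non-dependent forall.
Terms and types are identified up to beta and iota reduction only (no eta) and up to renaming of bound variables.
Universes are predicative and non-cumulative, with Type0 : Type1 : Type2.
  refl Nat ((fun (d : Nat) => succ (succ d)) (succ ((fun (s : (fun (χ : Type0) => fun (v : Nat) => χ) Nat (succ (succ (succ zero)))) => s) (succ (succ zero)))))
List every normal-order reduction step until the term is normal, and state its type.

normal-order reduction:
  refl Nat ((fun (d : Nat) => succ (succ d)) (succ ((fun (s : (fun (χ : Type0) => fun (v : Nat) => χ) Nat (succ (succ (succ zero)))) => s) (succ (succ zero)))))
  ~> refl Nat (succ (succ (succ ((fun (d : (fun (s : Type0) => fun (χ : Nat) => s) Nat (succ (succ (succ zero)))) => d) (succ (succ zero))))))
  ~> refl Nat (succ (succ (succ (succ (succ zero)))))
the term's type:
  Eq Nat (succ (succ (succ (succ (succ zero))))) (succ (succ (succ (succ (succ zero)))))


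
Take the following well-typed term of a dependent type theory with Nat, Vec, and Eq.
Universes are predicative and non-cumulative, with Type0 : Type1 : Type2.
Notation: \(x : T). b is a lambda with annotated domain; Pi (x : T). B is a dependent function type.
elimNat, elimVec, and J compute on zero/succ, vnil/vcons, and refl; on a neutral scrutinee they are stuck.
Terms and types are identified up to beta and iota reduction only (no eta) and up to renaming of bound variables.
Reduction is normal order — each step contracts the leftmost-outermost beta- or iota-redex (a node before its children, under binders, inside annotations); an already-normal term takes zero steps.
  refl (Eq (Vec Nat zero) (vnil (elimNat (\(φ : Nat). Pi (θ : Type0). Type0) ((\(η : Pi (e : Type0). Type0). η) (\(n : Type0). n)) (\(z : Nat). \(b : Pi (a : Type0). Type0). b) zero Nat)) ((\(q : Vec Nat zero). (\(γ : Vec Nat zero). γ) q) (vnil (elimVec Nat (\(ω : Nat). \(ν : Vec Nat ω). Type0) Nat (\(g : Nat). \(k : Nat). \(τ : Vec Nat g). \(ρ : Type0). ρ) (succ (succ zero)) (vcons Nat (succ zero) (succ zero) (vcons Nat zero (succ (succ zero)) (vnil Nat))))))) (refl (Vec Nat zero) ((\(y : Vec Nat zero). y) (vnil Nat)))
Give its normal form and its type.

resulting normal form:
  refl (Eq (Vec Nat zero) (vnil Nat) (vnil Nat)) (refl (Vec Nat zero) (vnil Nat))
inferred type:
  Eq (Eq (Vec Nat zero) (vnil Nat) (vnil Nat)) (refl (Vec Nat zero) (vnil Nat)) (refl (Vec Nat zero) (vnil Nat))


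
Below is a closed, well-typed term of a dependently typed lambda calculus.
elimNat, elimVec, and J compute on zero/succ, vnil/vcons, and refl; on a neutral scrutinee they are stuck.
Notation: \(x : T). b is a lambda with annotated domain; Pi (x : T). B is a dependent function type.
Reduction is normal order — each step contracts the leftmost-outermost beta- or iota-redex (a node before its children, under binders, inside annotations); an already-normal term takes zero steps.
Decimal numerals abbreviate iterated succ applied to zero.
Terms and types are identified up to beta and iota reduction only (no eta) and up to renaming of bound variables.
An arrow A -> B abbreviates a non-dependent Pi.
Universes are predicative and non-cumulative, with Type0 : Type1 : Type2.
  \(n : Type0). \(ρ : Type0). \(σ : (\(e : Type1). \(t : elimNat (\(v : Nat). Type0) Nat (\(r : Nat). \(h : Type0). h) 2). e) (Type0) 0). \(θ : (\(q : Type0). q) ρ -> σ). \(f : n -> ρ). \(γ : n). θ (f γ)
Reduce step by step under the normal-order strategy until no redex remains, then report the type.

normal-order reduction sequence:
  \(n : Type0). \(ρ : Type0). \(σ : (\(e : Type1). \(t : elimNat (\(v : Nat). Type0) Nat (\(r : Nat). \(h : Type0). h) 2). e) (Type0) 0). \(θ : (\(q : Type0). q) ρ -> σ). \(f : n -> ρ). \(γ : n). θ (f γ)
  ~> \(n : Type0). \(ρ : Type0). \(σ : (\(e : elimNat (\(t : Nat). Type0) Nat (\(v : Nat). \(r : Type0). r) 2). Type0) 0). \(h : (\(θ : Type0). θ) ρ -> σ). \(q : n -> ρ). \(f : n). h (q f)
  ~> \(n : Type0). \(ρ : Type0). \(σ : Type0). \(e : (\(t : Type0). t) ρ -> σ). \(v : n -> ρ). \(r : n). e (v r)
  ~> \(n : Type0). \(ρ : Type0). \(σ : Type0). \(e : ρ -> σ). \(t : n -> ρ). \(v : n). e (t v)
inferred type:
  Pi (n : Type0). Pi (ρ : Type0). Pi (σ : Type0). (ρ -> σ) -> (n -> ρ) -> n -> σ


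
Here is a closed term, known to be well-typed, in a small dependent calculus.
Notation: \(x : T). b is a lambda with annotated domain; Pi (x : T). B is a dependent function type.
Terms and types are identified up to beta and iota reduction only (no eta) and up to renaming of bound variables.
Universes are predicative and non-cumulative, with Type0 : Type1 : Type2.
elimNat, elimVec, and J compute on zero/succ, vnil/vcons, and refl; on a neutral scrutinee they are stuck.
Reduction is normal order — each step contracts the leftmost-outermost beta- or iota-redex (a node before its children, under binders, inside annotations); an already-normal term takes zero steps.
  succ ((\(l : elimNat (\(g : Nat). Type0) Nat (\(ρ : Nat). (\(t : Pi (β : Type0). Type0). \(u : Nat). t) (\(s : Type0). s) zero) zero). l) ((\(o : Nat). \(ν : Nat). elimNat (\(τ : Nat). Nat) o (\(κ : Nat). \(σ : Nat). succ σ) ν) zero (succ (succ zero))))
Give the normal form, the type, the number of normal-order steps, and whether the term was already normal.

reduced normal form:
  succ (succ (succ zero))
inferred type:
  Nat
steps to reach normal form (normal order): 10
started in normal form: no
first redex: a beta-redex


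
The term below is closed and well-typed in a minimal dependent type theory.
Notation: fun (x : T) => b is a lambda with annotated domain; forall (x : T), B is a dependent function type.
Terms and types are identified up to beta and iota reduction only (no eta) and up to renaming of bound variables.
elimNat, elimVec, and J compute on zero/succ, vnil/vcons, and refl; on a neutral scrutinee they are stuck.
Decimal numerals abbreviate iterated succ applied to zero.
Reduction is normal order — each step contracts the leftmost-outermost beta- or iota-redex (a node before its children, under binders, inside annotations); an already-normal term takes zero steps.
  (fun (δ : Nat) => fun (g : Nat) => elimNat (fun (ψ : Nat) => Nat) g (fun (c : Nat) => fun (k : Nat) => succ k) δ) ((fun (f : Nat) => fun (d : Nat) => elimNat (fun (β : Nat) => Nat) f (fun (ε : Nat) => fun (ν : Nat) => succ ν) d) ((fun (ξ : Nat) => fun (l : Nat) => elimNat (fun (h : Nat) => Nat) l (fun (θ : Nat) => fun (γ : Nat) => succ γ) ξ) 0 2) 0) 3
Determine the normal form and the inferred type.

resulting normal form:
  5
inferred type:
  Nat


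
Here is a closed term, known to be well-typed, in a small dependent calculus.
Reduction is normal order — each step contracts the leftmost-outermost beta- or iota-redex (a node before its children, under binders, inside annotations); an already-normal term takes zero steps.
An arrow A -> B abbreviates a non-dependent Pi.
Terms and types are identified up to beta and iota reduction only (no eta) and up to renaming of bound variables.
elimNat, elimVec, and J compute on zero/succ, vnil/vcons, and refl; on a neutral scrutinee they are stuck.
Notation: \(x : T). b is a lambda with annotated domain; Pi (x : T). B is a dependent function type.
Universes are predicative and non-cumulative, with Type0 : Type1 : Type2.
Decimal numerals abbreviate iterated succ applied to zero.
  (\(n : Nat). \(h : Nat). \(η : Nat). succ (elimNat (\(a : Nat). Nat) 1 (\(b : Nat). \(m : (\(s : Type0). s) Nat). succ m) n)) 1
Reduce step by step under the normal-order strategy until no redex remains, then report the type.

normal-order reduction sequence:
  (\(n : Nat). \(h : Nat). \(η : Nat). succ (elimNat (\(a : Nat). Nat) 1 (\(b : Nat). \(m : (\(s : Type0). s) Nat). succ m) n)) 1
  ~> \(n : Nat). \(h : Nat). succ (elimNat (\(η : Nat). Nat) 1 (\(a : Nat). \(b : (\(m : Type0). m) Nat). succ b) 1)
  ~> \(n : Nat). \(h : Nat). succ ((\(η : Nat). \(a : (\(b : Type0). b) Nat). succ a) 0 (elimNat (\(m : Nat). Nat) 1 (\(s : Nat). \(q : (\(x : Type0). x) Nat). succ q) 0))
  ~> \(n : Nat). \(h : Nat). succ ((\(η : (\(a : Type0). a) Nat). succ η) (elimNat (\(b : Nat). Nat) 1 (\(m : Nat). \(s : (\(q : Type0). q) Nat). succ s) 0))
  ~> \(n : Nat). \(h : Nat). succ (succ (elimNat (\(η : Nat). Nat) 1 (\(a : Nat). \(b : (\(m : Type0). m) Nat). succ b) 0))
  ~> \(n : Nat). \(h : Nat). 3
type:
  Nat -> Nat -> Nat


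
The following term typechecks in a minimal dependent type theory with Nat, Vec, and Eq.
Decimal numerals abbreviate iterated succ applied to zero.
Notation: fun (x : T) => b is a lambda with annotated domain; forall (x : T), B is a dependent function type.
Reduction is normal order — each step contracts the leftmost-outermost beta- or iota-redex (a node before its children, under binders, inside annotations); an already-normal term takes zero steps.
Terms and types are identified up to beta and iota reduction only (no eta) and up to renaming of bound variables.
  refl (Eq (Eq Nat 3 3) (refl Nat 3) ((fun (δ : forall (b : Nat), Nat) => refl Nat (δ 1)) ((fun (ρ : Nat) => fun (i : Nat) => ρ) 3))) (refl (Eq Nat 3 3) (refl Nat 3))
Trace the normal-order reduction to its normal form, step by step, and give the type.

reduction (normal order):
  refl (Eq (Eq Nat 3 3) (refl Nat 3) ((fun (δ : forall (b : Nat), Nat) => refl Nat (δ 1)) ((fun (ρ : Nat) => fun (i : Nat) => ρ) 3))) (refl (Eq Nat 3 3) (refl Nat 3))
  ~> refl (Eq (Eq Nat 3 3) (refl Nat 3) (refl Nat ((fun (δ : Nat) => fun (b : Nat) => δ) 3 1))) (refl (Eq Nat 3 3) (refl Nat 3))
  ~> refl (Eq (Eq Nat 3 3) (refl Nat 3) (refl Nat ((fun (δ : Nat) => 3) 1))) (refl (Eq Nat 3 3) (refl Nat 3))
  ~> refl (Eq (Eq Nat 3 3) (refl Nat 3) (refl Nat 3)) (refl (Eq Nat 3 3) (refl Nat 3))
inferred type:
  Eq (Eq (Eq Nat 3 3) (refl Nat 3) (refl Nat 3)) (refl (Eq Nat 3 3) (refl Nat 3)) (refl (Eq Nat 3 3) (refl Nat 3))
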